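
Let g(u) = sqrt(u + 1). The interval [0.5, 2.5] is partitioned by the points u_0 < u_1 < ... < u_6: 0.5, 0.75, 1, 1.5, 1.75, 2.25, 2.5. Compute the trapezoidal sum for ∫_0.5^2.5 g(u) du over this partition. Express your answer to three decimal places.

3.139

Subinterval widths: 0.25, 0.25, 0.5, 0.25, 0.5, 0.25.
g(0.5) ≈ 1.225, g(0.75) ≈ 1.323, g(1) ≈ 1.414, g(1.5) ≈ 1.581, g(1.75) ≈ 1.658, g(2.25) ≈ 1.803, g(2.5) ≈ 1.871.
On each subinterval the trapezoid contributes (Δu_i/2)·[g(u_{i-1}) + g(u_i)].
Sum ≈ 3.139.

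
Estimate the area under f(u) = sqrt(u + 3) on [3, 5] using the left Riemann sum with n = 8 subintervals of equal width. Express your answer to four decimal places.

5.2395

Δu = (5 − 3)/8 = 0.25.
Left endpoints: 3, 3.25, 3.5, 3.75, 4, 4.25, 4.5, 4.75.
f(3) ≈ 2.4495, f(3.25) ≈ 2.5000, f(3.5) ≈ 2.5495, f(3.75) ≈ 2.5981, f(4) ≈ 2.6458, f(4.25) ≈ 2.6926, f(4.5) ≈ 2.7386, f(4.75) ≈ 2.7839.
Sum = Δu · [f(3) + f(3.25) + f(3.5) + ...].
Sum ≈ 5.2395.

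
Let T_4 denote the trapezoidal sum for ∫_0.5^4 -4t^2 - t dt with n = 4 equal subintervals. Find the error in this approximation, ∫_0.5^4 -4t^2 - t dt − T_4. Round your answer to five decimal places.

1.78646

Exact integral: ∫_0.5^4 f(t) dt ≈ -93.0416667.
T_4 = -94.828125.
Error ≈ -93.0416667 − (-94.828125) ≈ 1.78646.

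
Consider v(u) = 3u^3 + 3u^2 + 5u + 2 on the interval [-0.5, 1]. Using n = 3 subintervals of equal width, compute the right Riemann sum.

10.3125

Δu = (1 − (-0.5))/3 = 0.5.
Right endpoints: 0, 0.5, 1.
v(0) = 2, v(0.5) = 5.625, v(1) = 13.
Sum = Δu · [v(0) + v(0.5) + v(1)].
Sum = 10.3125.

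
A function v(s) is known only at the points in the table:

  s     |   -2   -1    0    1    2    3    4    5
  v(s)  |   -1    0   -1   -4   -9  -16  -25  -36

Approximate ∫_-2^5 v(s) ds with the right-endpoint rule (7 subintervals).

-91

Δs = 1.
Sum = 1·[0 + (-1) + (-4) + (-9) + (-16) + (-25) + (-36)] = -91.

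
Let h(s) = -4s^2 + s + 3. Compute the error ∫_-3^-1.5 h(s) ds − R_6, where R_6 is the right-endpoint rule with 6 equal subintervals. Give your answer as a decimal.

Exact integral: ∫_-3^-1.5 h(s) ds = -30.375.
R_6 = -26.875.
Error = -30.375 − (-26.875) = -3.5.

-3.5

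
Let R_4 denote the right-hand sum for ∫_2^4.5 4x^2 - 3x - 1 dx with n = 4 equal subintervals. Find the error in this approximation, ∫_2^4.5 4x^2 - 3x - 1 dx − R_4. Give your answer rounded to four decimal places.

Exact integral: ∫_2^4.5 f(x) dx ≈ 83.958333.
R_4 = 102.578125.
Error ≈ 83.958333 − 102.578125 ≈ -18.6198.

-18.6198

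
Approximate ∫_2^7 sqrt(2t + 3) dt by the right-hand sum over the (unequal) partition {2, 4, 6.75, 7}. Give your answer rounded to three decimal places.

18.835

Subinterval widths: 2, 2.75, 0.25.
Right endpoints: 4, 6.75, 7.
f(4) ≈ 3.317, f(6.75) ≈ 4.062, f(7) ≈ 4.123.
Sum = Σ Δt_i · f(t_i).
Sum ≈ 18.835.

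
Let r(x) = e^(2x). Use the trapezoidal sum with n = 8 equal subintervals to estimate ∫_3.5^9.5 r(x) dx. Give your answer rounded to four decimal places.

Δx = (9.5 − 3.5)/8 = 0.75.
r(3.5) ≈ 1096.6332, r(4.25) ≈ 4914.7688, r(5) ≈ 22026.4658, r(5.75) ≈ 98715.7710, r(6.5) ≈ 442413.3920, r(7.25) ≈ 1982759.2635, r(8) ≈ 8886110.5205, r(8.75) ≈ 39824784.3976, r(9.5) ≈ 178482300.9632.
T_8 = (Δx/2)·[r(x_0) + 2r(x_1) + ... + 2r(x_{7}) + r(x_8)].
Sum ≈ 105377567.5331.

105377567.5331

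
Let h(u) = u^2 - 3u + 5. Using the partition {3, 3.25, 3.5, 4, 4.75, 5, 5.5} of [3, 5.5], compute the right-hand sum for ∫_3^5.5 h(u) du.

Subinterval widths: 0.25, 0.25, 0.5, 0.75, 0.25, 0.5.
Right endpoints: 3.25, 3.5, 4, 4.75, 5, 5.5.
h(3.25) = 5.8125, h(3.5) = 6.75, h(4) = 9, h(4.75) = 13.3125, h(5) = 15, h(5.5) = 18.75.
Sum = Σ Δu_i · h(u_i).
Sum = 30.75.

30.75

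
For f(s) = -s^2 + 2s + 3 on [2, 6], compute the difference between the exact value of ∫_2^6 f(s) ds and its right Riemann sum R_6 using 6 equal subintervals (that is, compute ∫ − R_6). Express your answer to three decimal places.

8.296

Exact integral: ∫_2^6 f(s) ds ≈ -25.33333.
R_6 ≈ -33.62963.
Error ≈ -25.33333 − (-33.62963) ≈ 8.296.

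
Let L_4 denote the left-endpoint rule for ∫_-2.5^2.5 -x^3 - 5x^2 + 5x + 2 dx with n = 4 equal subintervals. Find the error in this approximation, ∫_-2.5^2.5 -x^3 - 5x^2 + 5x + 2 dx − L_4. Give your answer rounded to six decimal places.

2.604167

Exact integral: ∫_-2.5^2.5 f(x) dx ≈ -42.08333333.
L_4 = -44.6875.
Error ≈ -42.08333333 − (-44.6875) ≈ 2.604167.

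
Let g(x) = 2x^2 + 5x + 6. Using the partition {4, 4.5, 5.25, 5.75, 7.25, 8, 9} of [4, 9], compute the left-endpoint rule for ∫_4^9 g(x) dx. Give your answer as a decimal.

Subinterval widths: 0.5, 0.75, 0.5, 1.5, 0.75, 1.
Left endpoints: 4, 4.5, 5.25, 5.75, 7.25, 8.
g(4) = 58, g(4.5) = 69, g(5.25) = 87.375, g(5.75) = 100.875, g(7.25) = 147.375, g(8) = 174.
Sum = Σ Δx_i · g(x_i).
Sum = 560.28125.

560.28125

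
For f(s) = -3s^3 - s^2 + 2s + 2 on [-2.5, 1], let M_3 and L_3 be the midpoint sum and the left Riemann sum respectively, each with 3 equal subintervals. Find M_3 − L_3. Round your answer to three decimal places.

M_3 ≈ 22.47251.
L_3 ≈ 51.26852.
M_3 − L_3 ≈ -28.796.

-28.796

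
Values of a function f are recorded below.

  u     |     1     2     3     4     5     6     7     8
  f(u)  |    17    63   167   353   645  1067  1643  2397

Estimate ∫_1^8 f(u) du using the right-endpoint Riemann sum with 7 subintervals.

6335

Δu = 1.
Sum = 1·[63 + 167 + 353 + 645 + 1067 + 1643 + 2397] = 6335.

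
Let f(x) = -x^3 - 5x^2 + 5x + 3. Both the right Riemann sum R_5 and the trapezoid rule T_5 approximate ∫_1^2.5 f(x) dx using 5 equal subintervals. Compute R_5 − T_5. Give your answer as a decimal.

R_5 = -21.5025.
T_5 = -16.49625.
R_5 − T_5 = -5.00625.

-5.00625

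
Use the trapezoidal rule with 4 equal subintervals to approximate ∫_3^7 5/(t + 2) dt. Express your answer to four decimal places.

2.9504

Δt = (7 − 3)/4 = 1.
f(3) = 1, f(4) = 5/6, f(5) = 5/7, f(6) = 0.625, f(7) = 5/9.
T_4 = (Δt/2)·[f(t_0) + 2f(t_1) + 2f(t_2) + 2f(t_3) + f(t_4)].
Sum ≈ 2.9504.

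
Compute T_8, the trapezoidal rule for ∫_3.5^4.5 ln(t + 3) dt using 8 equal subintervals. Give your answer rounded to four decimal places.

1.9450

Δt = (4.5 − 3.5)/8 = 0.125.
f(3.5) ≈ 1.8718, f(3.625) ≈ 1.8909, f(3.75) ≈ 1.9095, f(3.875) ≈ 1.9279, f(4) ≈ 1.9459, f(4.125) ≈ 1.9636, f(4.25) ≈ 1.9810, f(4.375) ≈ 1.9981, f(4.5) ≈ 2.0149.
T_8 = (Δt/2)·[f(t_0) + 2f(t_1) + ... + 2f(t_{7}) + f(t_8)].
Sum ≈ 1.9450.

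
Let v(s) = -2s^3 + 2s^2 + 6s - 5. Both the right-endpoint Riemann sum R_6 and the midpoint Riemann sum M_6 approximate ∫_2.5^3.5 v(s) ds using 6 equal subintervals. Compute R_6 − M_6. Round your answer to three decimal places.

-3.153

R_6 ≈ -27.44907.
M_6 ≈ -24.29630.
R_6 − M_6 ≈ -3.153.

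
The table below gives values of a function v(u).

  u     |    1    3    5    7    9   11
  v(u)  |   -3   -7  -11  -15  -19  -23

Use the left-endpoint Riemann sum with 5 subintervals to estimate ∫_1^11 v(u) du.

-110

Δu = 2.
Sum = 2·[(-3) + (-7) + (-11) + (-15) + (-19)] = -110.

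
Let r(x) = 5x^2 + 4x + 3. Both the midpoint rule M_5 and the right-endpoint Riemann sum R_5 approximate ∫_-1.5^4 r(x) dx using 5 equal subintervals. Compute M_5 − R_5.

M_5 = 153.51875.
R_5 = 211.75.
M_5 − R_5 = -58.23125.

-58.23125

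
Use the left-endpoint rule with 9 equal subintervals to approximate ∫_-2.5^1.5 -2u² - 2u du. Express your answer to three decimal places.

Δu = (1.5 − (-2.5))/9 = 4/9.
Left endpoints: -2.5, -37/18, -29/18, -7/6, -13/18, -5/18, 1/6, 11/18, 19/18.
f(-2.5) = -7.5, f(-37/18) = -703/162, f(-29/18) = -319/162, f(-7/6) = -7/18, f(-13/18) = 65/162, f(-5/18) = 65/162, f(1/6) = -7/18, f(11/18) = -319/162, f(19/18) = -703/162.
Sum = Δu · [f(-2.5) + f(-37/18) + f(-29/18) + ...].
Sum ≈ -8.930.

-8.930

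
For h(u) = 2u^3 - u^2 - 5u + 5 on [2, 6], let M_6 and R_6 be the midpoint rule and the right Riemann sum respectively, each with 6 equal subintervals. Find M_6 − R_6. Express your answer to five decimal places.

-131.55556

M_6 ≈ 507.2592593.
R_6 ≈ 638.8148148.
M_6 − R_6 ≈ -131.55556.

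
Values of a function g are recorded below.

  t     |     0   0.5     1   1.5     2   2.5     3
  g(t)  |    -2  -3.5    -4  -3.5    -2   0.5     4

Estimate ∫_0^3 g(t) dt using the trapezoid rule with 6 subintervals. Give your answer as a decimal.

-5.75

Δt = 0.5.
T_6 = (0.5/2)·[(-2) + 2·(-3.5) + 2·(-4) + 2·(-3.5) + 2·(-2) + 2·0.5 + 4] = -5.75.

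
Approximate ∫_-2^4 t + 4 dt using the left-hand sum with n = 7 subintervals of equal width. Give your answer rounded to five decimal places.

Δt = (4 − (-2))/7 = 6/7.
Left endpoints: -2, -8/7, -2/7, 4/7, 10/7, 16/7, 22/7.
f(-2) = 2, f(-8/7) = 20/7, f(-2/7) = 26/7, f(4/7) = 32/7, f(10/7) = 38/7, f(16/7) = 44/7, f(22/7) = 50/7.
Sum = Δt · [f(-2) + f(-8/7) + f(-2/7) + ...].
Sum ≈ 27.42857.

27.42857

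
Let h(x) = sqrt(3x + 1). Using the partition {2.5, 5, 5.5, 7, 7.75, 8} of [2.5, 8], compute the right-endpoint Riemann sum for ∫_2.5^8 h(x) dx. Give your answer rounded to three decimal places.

24.071

Subinterval widths: 2.5, 0.5, 1.5, 0.75, 0.25.
Right endpoints: 5, 5.5, 7, 7.75, 8.
h(5) ≈ 4.000, h(5.5) ≈ 4.183, h(7) ≈ 4.690, h(7.75) ≈ 4.924, h(8) ≈ 5.000.
Sum = Σ Δx_i · h(x_i).
Sum ≈ 24.071.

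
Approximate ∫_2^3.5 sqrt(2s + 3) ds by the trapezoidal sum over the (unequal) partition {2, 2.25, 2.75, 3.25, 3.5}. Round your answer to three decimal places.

Subinterval widths: 0.25, 0.5, 0.5, 0.25.
f(2) ≈ 2.646, f(2.25) ≈ 2.739, f(2.75) ≈ 2.915, f(3.25) ≈ 3.082, f(3.5) ≈ 3.162.
On each subinterval the trapezoid contributes (Δs_i/2)·[f(s_{i-1}) + f(s_i)].
Sum ≈ 4.367.

4.367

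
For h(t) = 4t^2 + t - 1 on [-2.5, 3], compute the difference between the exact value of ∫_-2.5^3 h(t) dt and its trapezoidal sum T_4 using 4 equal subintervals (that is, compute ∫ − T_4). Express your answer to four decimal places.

Exact integral: ∫_-2.5^3 h(t) dt ≈ 52.708333.
T_4 = 59.640625.
Error ≈ 52.708333 − 59.640625 ≈ -6.9323.

-6.9323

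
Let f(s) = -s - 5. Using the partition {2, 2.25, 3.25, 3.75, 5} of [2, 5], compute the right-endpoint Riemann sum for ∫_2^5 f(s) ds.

-26.9375

Subinterval widths: 0.25, 1, 0.5, 1.25.
Right endpoints: 2.25, 3.25, 3.75, 5.
f(2.25) = -7.25, f(3.25) = -8.25, f(3.75) = -8.75, f(5) = -10.
Sum = Σ Δs_i · f(s_i).
Sum = -26.9375.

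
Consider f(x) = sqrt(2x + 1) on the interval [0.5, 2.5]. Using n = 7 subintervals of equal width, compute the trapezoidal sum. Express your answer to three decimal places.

3.954

Δx = (2.5 − 0.5)/7 = 2/7.
f(0.5) ≈ 1.414, f(11/14) ≈ 1.604, f(15/14) ≈ 1.773, f(19/14) ≈ 1.927, f(23/14) ≈ 2.070, f(27/14) ≈ 2.204, f(31/14) ≈ 2.330, f(2.5) ≈ 2.449.
T_7 = (Δx/2)·[f(x_0) + 2f(x_1) + ... + 2f(x_{6}) + f(x_7)].
Sum ≈ 3.954.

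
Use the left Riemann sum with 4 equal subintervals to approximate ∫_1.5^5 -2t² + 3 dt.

-51.5703125

Δt = (5 − 1.5)/4 = 0.875.
Left endpoints: 1.5, 2.375, 3.25, 4.125.
f(1.5) = -1.5, f(2.375) = -8.28125, f(3.25) = -18.125, f(4.125) = -31.03125.
Sum = Δt · [f(1.5) + f(2.375) + f(3.25) + f(4.125)].
Sum = -51.5703125.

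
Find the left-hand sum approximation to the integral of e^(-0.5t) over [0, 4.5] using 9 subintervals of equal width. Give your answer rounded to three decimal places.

2.022

Δt = (4.5 − 0)/9 = 0.5.
Left endpoints: 0, 0.5, 1, 1.5, 2, 2.5, 3, 3.5, 4.
f(0) ≈ 1.000, f(0.5) ≈ 0.779, f(1) ≈ 0.607, f(1.5) ≈ 0.472, f(2) ≈ 0.368, f(2.5) ≈ 0.287, f(3) ≈ 0.223, f(3.5) ≈ 0.174, f(4) ≈ 0.135.
Sum = Δt · [f(0) + f(0.5) + f(1) + ...].
Sum ≈ 2.022.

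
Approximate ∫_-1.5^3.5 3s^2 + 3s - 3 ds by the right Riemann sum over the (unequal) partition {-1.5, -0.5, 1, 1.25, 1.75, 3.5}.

85.265625

Subinterval widths: 1, 1.5, 0.25, 0.5, 1.75.
Right endpoints: -0.5, 1, 1.25, 1.75, 3.5.
f(-0.5) = -3.75, f(1) = 3, f(1.25) = 5.4375, f(1.75) = 11.4375, f(3.5) = 44.25.
Sum = Σ Δs_i · f(s_i).
Sum = 85.265625.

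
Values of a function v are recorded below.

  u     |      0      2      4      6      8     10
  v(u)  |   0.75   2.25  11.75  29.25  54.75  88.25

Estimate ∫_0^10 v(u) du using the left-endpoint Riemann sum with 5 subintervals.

197.5

Δu = 2.
Sum = 2·[0.75 + 2.25 + 11.75 + 29.25 + 54.75] = 197.5.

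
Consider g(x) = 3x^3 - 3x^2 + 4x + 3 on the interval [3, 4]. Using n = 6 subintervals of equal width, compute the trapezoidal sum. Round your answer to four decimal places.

Δx = (4 − 3)/6 = 1/6.
g(3) = 69, g(19/6) = 5821/72, g(10/3) = 847/9, g(3.5) = 108.875, g(11/3) = 1127/9, g(23/6) = 10313/72, g(4) = 163.
T_6 = (Δx/2)·[g(x_0) + 2g(x_1) + ... + 2g(x_{5}) + g(x_6)].
Sum ≈ 111.3819.

111.3819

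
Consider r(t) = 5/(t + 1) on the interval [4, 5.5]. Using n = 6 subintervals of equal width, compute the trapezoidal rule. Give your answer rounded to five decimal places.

1.31225

Δt = (5.5 − 4)/6 = 0.25.
r(4) = 1, r(4.25) = 20/21, r(4.5) = 10/11, r(4.75) = 20/23, r(5) = 5/6, r(5.25) = 0.8, r(5.5) = 10/13.
T_6 = (Δt/2)·[r(t_0) + 2r(t_1) + ... + 2r(t_{5}) + r(t_6)].
Sum ≈ 1.31225.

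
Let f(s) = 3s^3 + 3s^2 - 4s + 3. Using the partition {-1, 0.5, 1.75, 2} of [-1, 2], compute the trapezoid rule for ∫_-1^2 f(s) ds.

Subinterval widths: 1.5, 1.25, 0.25.
f(-1) = 7, f(0.5) = 2.125, f(1.75) = 21.265625, f(2) = 31.
On each subinterval the trapezoid contributes (Δs_i/2)·[f(s_{i-1}) + f(s_i)].
Sum = 27.99609375.

27.99609375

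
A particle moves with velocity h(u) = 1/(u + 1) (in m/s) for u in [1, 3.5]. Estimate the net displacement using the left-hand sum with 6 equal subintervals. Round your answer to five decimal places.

0.87169

Δu = (3.5 − 1)/6 = 5/12.
Left endpoints: 1, 17/12, 11/6, 2.25, 8/3, 37/12.
h(1) = 0.5, h(17/12) = 12/29, h(11/6) = 6/17, h(2.25) = 4/13, h(8/3) = 3/11, h(37/12) = 12/49.
Sum = Δu · [h(1) + h(17/12) + h(11/6) + ...].
Sum ≈ 0.87169.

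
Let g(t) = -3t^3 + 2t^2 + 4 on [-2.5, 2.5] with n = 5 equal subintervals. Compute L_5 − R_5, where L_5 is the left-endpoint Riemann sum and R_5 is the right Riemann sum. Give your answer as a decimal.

L_5 = 89.375.
R_5 = -4.375.
L_5 − R_5 = 93.75.

93.75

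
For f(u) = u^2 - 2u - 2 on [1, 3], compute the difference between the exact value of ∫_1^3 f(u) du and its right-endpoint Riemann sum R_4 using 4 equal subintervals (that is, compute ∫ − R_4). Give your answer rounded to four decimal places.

Exact integral: ∫_1^3 f(u) du ≈ -3.333333.
R_4 = -2.25.
Error ≈ -3.333333 − (-2.25) ≈ -1.0833.

-1.0833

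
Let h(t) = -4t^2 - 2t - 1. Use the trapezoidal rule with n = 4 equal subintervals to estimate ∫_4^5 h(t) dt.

-91.375

Δt = (5 − 4)/4 = 0.25.
h(4) = -73, h(4.25) = -81.75, h(4.5) = -91, h(4.75) = -100.75, h(5) = -111.
T_4 = (Δt/2)·[h(t_0) + 2h(t_1) + 2h(t_2) + 2h(t_3) + h(t_4)].
Sum = -91.375.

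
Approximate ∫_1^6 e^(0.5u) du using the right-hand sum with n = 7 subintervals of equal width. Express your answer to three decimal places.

43.849

Δu = (6 − 1)/7 = 5/7.
Right endpoints: 12/7, 17/7, 22/7, 27/7, 32/7, 37/7, 6.
f(12/7) ≈ 2.356, f(17/7) ≈ 3.368, f(22/7) ≈ 4.814, f(27/7) ≈ 6.880, f(32/7) ≈ 9.833, f(37/7) ≈ 14.053, f(6) ≈ 20.086.
Sum = Δu · [f(12/7) + f(17/7) + f(22/7) + ...].
Sum ≈ 43.849.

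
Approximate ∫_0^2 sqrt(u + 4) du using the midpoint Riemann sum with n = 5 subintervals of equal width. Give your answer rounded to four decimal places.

4.4649

Δu = (2 − 0)/5 = 0.4.
Midpoints: 0.2, 0.6, 1, 1.4, 1.8.
f(0.2) ≈ 2.0494, f(0.6) ≈ 2.1448, f(1) ≈ 2.2361, f(1.4) ≈ 2.3238, f(1.8) ≈ 2.4083.
Sum = Δu · [f(0.2) + f(0.6) + f(1) + f(1.4) + f(1.8)].
Sum ≈ 4.4649.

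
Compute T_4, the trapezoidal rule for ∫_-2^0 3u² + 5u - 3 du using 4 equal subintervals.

-7.75

Δu = (0 − (-2))/4 = 0.5.
f(-2) = -1, f(-1.5) = -3.75, f(-1) = -5, f(-0.5) = -4.75, f(0) = -3.
T_4 = (Δu/2)·[f(u_0) + 2f(u_1) + 2f(u_2) + 2f(u_3) + f(u_4)].
Sum = -7.75.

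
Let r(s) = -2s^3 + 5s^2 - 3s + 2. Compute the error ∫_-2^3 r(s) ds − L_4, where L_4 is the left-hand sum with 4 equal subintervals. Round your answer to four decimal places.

Exact integral: ∫_-2^3 r(s) ds ≈ 28.333333.
L_4 = 68.4375.
Error ≈ 28.333333 − 68.4375 ≈ -40.1042.

-40.1042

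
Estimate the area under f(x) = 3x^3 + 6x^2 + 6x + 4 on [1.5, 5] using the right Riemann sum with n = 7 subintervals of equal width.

Δx = (5 − 1.5)/7 = 0.5.
Right endpoints: 2, 2.5, 3, 3.5, 4, 4.5, 5.
f(2) = 64, f(2.5) = 103.375, f(3) = 157, f(3.5) = 227.125, f(4) = 316, f(4.5) = 425.875, f(5) = 559.
Sum = Δx · [f(2) + f(2.5) + f(3) + ...].
Sum = 926.1875.

926.1875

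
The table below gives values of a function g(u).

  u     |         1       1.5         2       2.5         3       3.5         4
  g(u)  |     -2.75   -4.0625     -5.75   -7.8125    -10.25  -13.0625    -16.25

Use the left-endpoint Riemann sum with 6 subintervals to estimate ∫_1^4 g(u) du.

Δu = 0.5.
Sum = 0.5·[(-2.75) + (-4.0625) + (-5.75) + (-7.8125) + (-10.25) + (-13.0625)] = -21.84375.

-21.84375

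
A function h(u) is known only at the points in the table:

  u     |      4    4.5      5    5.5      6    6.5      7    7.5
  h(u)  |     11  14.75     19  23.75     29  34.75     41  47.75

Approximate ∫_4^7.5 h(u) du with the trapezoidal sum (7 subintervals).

Δu = 0.5.
T_7 = (0.5/2)·[11 + 2·14.75 + 2·19 + 2·23.75 + 2·29 + 2·34.75 + 2·41 + 47.75] = 95.8125.

95.8125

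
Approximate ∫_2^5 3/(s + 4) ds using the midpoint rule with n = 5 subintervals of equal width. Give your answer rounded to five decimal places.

Δs = (5 − 2)/5 = 0.6.
Midpoints: 2.3, 2.9, 3.5, 4.1, 4.7.
f(2.3) = 10/21, f(2.9) = 10/23, f(3.5) = 0.4, f(4.1) = 10/27, f(4.7) = 10/29.
Sum = Δs · [f(2.3) + f(2.9) + f(3.5) + f(4.1) + f(4.7)].
Sum ≈ 1.21570.

1.21570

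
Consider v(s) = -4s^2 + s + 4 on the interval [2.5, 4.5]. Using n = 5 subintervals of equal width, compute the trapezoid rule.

-85.88

Δs = (4.5 − 2.5)/5 = 0.4.
v(2.5) = -18.5, v(2.9) = -26.74, v(3.3) = -36.26, v(3.7) = -47.06, v(4.1) = -59.14, v(4.5) = -72.5.
T_5 = (Δs/2)·[v(s_0) + 2v(s_1) + ... + 2v(s_{4}) + v(s_5)].
Sum = -85.88.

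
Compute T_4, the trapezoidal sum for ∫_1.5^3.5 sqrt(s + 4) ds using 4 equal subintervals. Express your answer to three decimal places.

5.093

Δs = (3.5 − 1.5)/4 = 0.5.
f(1.5) ≈ 2.345, f(2) ≈ 2.449, f(2.5) ≈ 2.550, f(3) ≈ 2.646, f(3.5) ≈ 2.739.
T_4 = (Δs/2)·[f(s_0) + 2f(s_1) + 2f(s_2) + 2f(s_3) + f(s_4)].
Sum ≈ 5.093.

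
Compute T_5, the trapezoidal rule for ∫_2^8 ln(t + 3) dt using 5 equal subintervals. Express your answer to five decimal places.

12.31661

Δt = (8 − 2)/5 = 1.2.
f(2) ≈ 1.60944, f(3.2) ≈ 1.82455, f(4.4) ≈ 2.00148, f(5.6) ≈ 2.15176, f(6.8) ≈ 2.28238, f(8) ≈ 2.39790.
T_5 = (Δt/2)·[f(t_0) + 2f(t_1) + ... + 2f(t_{4}) + f(t_5)].
Sum ≈ 12.31661.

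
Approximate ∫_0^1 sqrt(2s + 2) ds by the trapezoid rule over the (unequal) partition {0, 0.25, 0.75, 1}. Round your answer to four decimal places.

1.7213

Subinterval widths: 0.25, 0.5, 0.25.
f(0) ≈ 1.4142, f(0.25) ≈ 1.5811, f(0.75) ≈ 1.8708, f(1) ≈ 2.0000.
On each subinterval the trapezoid contributes (Δs_i/2)·[f(s_{i-1}) + f(s_i)].
Sum ≈ 1.7213.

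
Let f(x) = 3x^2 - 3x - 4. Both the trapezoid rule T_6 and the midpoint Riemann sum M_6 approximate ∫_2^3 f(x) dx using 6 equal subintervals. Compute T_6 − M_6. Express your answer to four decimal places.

T_6 ≈ 7.513889.
M_6 ≈ 7.493056.
T_6 − M_6 ≈ 0.0208.

0.0208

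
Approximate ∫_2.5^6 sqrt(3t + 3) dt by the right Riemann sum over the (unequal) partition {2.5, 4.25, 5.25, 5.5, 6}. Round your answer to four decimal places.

Subinterval widths: 1.75, 1, 0.25, 0.5.
Right endpoints: 4.25, 5.25, 5.5, 6.
f(4.25) ≈ 3.9686, f(5.25) ≈ 4.3301, f(5.5) ≈ 4.4159, f(6) ≈ 4.5826.
Sum = Σ Δt_i · f(t_i).
Sum ≈ 14.6705.

14.6705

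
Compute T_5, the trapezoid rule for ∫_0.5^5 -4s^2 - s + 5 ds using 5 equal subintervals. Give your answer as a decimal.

Δs = (5 − 0.5)/5 = 0.9.
f(0.5) = 3.5, f(1.4) = -4.24, f(2.3) = -18.46, f(3.2) = -39.16, f(4.1) = -66.34, f(5) = -100.
T_5 = (Δs/2)·[f(s_0) + 2f(s_1) + ... + 2f(s_{4}) + f(s_5)].
Sum = -158.805.

-158.805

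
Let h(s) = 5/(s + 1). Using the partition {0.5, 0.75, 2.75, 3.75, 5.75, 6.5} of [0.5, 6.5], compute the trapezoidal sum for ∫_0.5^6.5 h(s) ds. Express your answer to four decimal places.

Subinterval widths: 0.25, 2, 1, 2, 0.75.
h(0.5) = 10/3, h(0.75) = 20/7, h(2.75) = 4/3, h(3.75) = 20/19, h(5.75) = 20/27, h(6.5) = 2/3.
On each subinterval the trapezoid contributes (Δs_i/2)·[h(s_{i-1}) + h(s_i)].
Sum ≈ 8.4784.

8.4784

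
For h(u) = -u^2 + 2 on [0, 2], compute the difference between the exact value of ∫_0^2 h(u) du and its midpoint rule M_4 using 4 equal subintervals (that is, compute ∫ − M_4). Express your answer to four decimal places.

Exact integral: ∫_0^2 h(u) du ≈ 1.333333.
M_4 = 1.375.
Error ≈ 1.333333 − 1.375 ≈ -0.0417.

-0.0417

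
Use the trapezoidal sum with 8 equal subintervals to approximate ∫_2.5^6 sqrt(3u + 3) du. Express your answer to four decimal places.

Δu = (6 − 2.5)/8 = 0.4375.
f(2.5) ≈ 3.2404, f(2.9375) ≈ 3.4369, f(3.375) ≈ 3.6228, f(3.8125) ≈ 3.7997, f(4.25) ≈ 3.9686, f(4.6875) ≈ 4.1307, f(5.125) ≈ 4.2866, f(5.5625) ≈ 4.4371, f(6) ≈ 4.5826.
T_8 = (Δu/2)·[f(u_0) + 2f(u_1) + ... + 2f(u_{7}) + f(u_8)].
Sum ≈ 13.8223.

13.8223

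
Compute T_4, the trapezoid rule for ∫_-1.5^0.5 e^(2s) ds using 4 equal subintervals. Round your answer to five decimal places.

1.44362

Δs = (0.5 − (-1.5))/4 = 0.5.
f(-1.5) ≈ 0.04979, f(-1) ≈ 0.13534, f(-0.5) ≈ 0.36788, f(0) ≈ 1.00000, f(0.5) ≈ 2.71828.
T_4 = (Δs/2)·[f(s_0) + 2f(s_1) + 2f(s_2) + 2f(s_3) + f(s_4)].
Sum ≈ 1.44362.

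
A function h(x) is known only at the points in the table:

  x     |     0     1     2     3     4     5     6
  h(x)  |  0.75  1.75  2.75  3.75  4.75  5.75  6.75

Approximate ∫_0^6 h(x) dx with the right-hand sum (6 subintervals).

Δx = 1.
Sum = 1·[1.75 + 2.75 + 3.75 + 4.75 + 5.75 + 6.75] = 25.5.

25.5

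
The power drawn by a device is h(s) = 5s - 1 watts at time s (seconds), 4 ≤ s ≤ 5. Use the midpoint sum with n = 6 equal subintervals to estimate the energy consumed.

Δs = (5 − 4)/6 = 1/6.
Midpoints: 49/12, 4.25, 53/12, 55/12, 4.75, 59/12.
h(49/12) = 233/12, h(4.25) = 20.25, h(53/12) = 253/12, h(55/12) = 263/12, h(4.75) = 22.75, h(59/12) = 283/12.
Sum = Δs · [h(49/12) + h(4.25) + h(53/12) + ...].
Sum = 21.5.

21.5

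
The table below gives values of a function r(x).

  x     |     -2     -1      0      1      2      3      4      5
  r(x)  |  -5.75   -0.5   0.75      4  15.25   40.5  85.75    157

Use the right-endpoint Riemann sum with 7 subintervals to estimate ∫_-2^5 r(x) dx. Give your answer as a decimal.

302.75

Δx = 1.
Sum = 1·[(-0.5) + 0.75 + 4 + 15.25 + 40.5 + 85.75 + 157] = 302.75.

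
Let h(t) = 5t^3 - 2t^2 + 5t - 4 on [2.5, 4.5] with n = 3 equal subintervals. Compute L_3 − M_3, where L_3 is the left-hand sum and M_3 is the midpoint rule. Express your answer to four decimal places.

-108.6111

L_3 ≈ 328.064815.
M_3 ≈ 436.675926.
L_3 − M_3 ≈ -108.6111.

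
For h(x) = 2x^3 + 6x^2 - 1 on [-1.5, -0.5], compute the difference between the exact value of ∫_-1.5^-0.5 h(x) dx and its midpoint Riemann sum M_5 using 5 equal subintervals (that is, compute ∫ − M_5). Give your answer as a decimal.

0

Exact integral: ∫_-1.5^-0.5 h(x) dx = 3.
M_5 = 3.
Error = 3 − 3 = 0.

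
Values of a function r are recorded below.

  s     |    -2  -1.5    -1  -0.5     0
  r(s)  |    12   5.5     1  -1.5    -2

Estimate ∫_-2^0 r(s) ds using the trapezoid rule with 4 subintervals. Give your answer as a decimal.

5

Δs = 0.5.
T_4 = (0.5/2)·[12 + 2·5.5 + 2·1 + 2·(-1.5) + (-2)] = 5.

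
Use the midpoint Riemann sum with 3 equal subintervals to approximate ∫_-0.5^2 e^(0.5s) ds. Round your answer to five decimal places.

3.85104

Δs = (2 − (-0.5))/3 = 5/6.
Midpoints: -1/12, 0.75, 19/12.
f(-1/12) ≈ 0.95919, f(0.75) ≈ 1.45499, f(19/12) ≈ 2.20707.
Sum = Δs · [f(-1/12) + f(0.75) + f(19/12)].
Sum ≈ 3.85104.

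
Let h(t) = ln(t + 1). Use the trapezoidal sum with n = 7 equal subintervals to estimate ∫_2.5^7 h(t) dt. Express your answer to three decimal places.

Δt = (7 − 2.5)/7 = 9/14.
h(2.5) ≈ 1.253, h(22/7) ≈ 1.421, h(53/14) ≈ 1.566, h(31/7) ≈ 1.692, h(71/14) ≈ 1.804, h(40/7) ≈ 1.904, h(89/14) ≈ 1.996, h(7) ≈ 2.079.
T_7 = (Δt/2)·[h(t_0) + 2h(t_1) + ... + 2h(t_{6}) + h(t_7)].
Sum ≈ 7.745.

7.745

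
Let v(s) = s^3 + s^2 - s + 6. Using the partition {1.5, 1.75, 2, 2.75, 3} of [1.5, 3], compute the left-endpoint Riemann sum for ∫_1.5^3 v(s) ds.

25.6015625

Subinterval widths: 0.25, 0.25, 0.75, 0.25.
Left endpoints: 1.5, 1.75, 2, 2.75.
v(1.5) = 10.125, v(1.75) = 12.671875, v(2) = 16, v(2.75) = 31.609375.
Sum = Σ Δs_i · v(s_i).
Sum = 25.6015625.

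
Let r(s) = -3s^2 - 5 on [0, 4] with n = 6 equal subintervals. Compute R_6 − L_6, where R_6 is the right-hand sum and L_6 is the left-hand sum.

-32

R_6 ≈ -100.888889.
L_6 ≈ -68.888889.
R_6 − L_6 = -32.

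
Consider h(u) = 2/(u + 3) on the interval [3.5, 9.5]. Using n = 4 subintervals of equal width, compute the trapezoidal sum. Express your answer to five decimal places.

1.31429

Δu = (9.5 − 3.5)/4 = 1.5.
h(3.5) = 4/13, h(5) = 0.25, h(6.5) = 4/19, h(8) = 2/11, h(9.5) = 0.16.
T_4 = (Δu/2)·[h(u_0) + 2h(u_1) + 2h(u_2) + 2h(u_3) + h(u_4)].
Sum ≈ 1.31429.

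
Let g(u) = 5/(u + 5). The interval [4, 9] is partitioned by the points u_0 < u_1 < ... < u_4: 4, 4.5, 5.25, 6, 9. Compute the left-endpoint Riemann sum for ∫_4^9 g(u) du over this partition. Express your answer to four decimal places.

2.4020

Subinterval widths: 0.5, 0.75, 0.75, 3.
Left endpoints: 4, 4.5, 5.25, 6.
g(4) = 5/9, g(4.5) = 10/19, g(5.25) = 20/41, g(6) = 5/11.
Sum = Σ Δu_i · g(u_i).
Sum ≈ 2.4020.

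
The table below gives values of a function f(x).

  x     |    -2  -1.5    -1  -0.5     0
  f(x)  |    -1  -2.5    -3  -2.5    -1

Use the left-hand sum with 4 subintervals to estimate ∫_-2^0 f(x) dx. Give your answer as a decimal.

-4.5

Δx = 0.5.
Sum = 0.5·[(-1) + (-2.5) + (-3) + (-2.5)] = -4.5.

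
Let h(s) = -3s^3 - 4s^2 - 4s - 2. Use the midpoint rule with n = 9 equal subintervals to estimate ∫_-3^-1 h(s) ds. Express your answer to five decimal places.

37.21811

Δs = (-1 − (-3))/9 = 2/9.
Midpoints: -26/9, -8/3, -22/9, -20/9, -2, -16/9, -14/9, -4/3, -10/9.
h(-26/9) = 11786/243, h(-8/3) = 334/9, h(-22/9) = 6730/243, h(-20/9) = 4874/243, h(-2) = 14, h(-16/9) = 2266/243, h(-14/9) = 1418/243, h(-4/3) = 10/3, h(-10/9) = 394/243.
Sum = Δs · [h(-26/9) + h(-8/3) + h(-22/9) + ...].
Sum ≈ 37.21811.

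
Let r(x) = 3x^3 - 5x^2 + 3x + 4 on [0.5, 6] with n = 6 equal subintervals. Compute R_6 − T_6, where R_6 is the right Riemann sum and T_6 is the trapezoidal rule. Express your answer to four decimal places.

R_6 ≈ 928.928675.
T_6 ≈ 706.465133.
R_6 − T_6 ≈ 222.4635.

222.4635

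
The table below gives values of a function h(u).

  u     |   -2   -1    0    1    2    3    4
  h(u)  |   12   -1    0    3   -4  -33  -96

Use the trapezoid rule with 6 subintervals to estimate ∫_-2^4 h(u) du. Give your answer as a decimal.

-77

Δu = 1.
T_6 = (1/2)·[12 + 2·(-1) + 2·0 + 2·3 + 2·(-4) + 2·(-33) + (-96)] = -77.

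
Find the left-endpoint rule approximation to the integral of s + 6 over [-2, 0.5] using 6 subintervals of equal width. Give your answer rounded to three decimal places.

12.604

Δs = (0.5 − (-2))/6 = 5/12.
Left endpoints: -2, -19/12, -7/6, -0.75, -1/3, 1/12.
f(-2) = 4, f(-19/12) = 53/12, f(-7/6) = 29/6, f(-0.75) = 5.25, f(-1/3) = 17/3, f(1/12) = 73/12.
Sum = Δs · [f(-2) + f(-19/12) + f(-7/6) + ...].
Sum ≈ 12.604.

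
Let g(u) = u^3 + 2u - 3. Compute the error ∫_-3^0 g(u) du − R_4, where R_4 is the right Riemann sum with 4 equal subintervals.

-11.109375

Exact integral: ∫_-3^0 g(u) du = -38.25.
R_4 = -27.140625.
Error = -38.25 − (-27.140625) = -11.109375.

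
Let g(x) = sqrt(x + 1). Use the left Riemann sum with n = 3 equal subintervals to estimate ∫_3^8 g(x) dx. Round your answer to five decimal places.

Δx = (8 − 3)/3 = 5/3.
Left endpoints: 3, 14/3, 19/3.
g(3) ≈ 2.00000, g(14/3) ≈ 2.38048, g(19/3) ≈ 2.70801.
Sum = Δx · [g(3) + g(14/3) + g(19/3)].
Sum ≈ 11.81415.

11.81415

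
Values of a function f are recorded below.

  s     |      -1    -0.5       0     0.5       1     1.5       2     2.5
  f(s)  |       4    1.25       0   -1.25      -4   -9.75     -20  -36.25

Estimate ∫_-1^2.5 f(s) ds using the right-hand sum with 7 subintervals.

-35

Δs = 0.5.
Sum = 0.5·[1.25 + 0 + (-1.25) + (-4) + (-9.75) + (-20) + (-36.25)] = -35.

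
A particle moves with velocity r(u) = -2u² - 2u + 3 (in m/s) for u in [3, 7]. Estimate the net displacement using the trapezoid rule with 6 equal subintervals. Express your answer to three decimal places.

-239.259

Δu = (7 − 3)/6 = 2/3.
r(3) = -21, r(11/3) = -281/9, r(13/3) = -389/9, r(5) = -57, r(17/3) = -653/9, r(19/3) = -809/9, r(7) = -109.
T_6 = (Δu/2)·[r(u_0) + 2r(u_1) + ... + 2r(u_{5}) + r(u_6)].
Sum ≈ -239.259.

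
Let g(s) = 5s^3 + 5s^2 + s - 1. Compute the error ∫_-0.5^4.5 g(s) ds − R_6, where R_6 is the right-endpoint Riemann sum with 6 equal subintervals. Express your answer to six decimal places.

-254.108796

Exact integral: ∫_-0.5^4.5 g(s) ds ≈ 669.58333333.
R_6 ≈ 923.69212963.
Error ≈ 669.58333333 − 923.69212963 ≈ -254.108796.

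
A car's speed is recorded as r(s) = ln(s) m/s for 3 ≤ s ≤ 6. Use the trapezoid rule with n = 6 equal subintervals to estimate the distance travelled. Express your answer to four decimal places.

Δs = (6 − 3)/6 = 0.5.
r(3) ≈ 1.0986, r(3.5) ≈ 1.2528, r(4) ≈ 1.3863, r(4.5) ≈ 1.5041, r(5) ≈ 1.6094, r(5.5) ≈ 1.7047, r(6) ≈ 1.7918.
T_6 = (Δs/2)·[r(s_0) + 2r(s_1) + ... + 2r(s_{5}) + r(s_6)].
Sum ≈ 4.4513.

4.4513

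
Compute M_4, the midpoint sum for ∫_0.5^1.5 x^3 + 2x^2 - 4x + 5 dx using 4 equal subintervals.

Δx = (1.5 − 0.5)/4 = 0.25.
Midpoints: 0.625, 0.875, 1.125, 1.375.
f(0.625) = 1805/512, f(0.875) = 1895/512, f(1.125) = 2281/512, f(1.375) = 3011/512.
Sum = Δx · [f(0.625) + f(0.875) + f(1.125) + f(1.375)].
Sum = 4.390625.

4.390625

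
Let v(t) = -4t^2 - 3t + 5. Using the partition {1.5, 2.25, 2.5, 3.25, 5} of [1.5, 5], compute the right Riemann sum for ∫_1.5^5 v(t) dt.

Subinterval widths: 0.75, 0.25, 0.75, 1.75.
Right endpoints: 2.25, 2.5, 3.25, 5.
v(2.25) = -22, v(2.5) = -27.5, v(3.25) = -47, v(5) = -110.
Sum = Σ Δt_i · v(t_i).
Sum = -251.125.

-251.125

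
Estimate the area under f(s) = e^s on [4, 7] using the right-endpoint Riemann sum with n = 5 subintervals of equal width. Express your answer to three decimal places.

1385.721

Δs = (7 − 4)/5 = 0.6.
Right endpoints: 4.6, 5.2, 5.8, 6.4, 7.
f(4.6) ≈ 99.484, f(5.2) ≈ 181.272, f(5.8) ≈ 330.300, f(6.4) ≈ 601.845, f(7) ≈ 1096.633.
Sum = Δs · [f(4.6) + f(5.2) + f(5.8) + f(6.4) + f(7)].
Sum ≈ 1385.721.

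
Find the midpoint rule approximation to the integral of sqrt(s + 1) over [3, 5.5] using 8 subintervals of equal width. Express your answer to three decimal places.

5.715

Δs = (5.5 − 3)/8 = 0.3125.
Midpoints: 3.15625, 3.46875, 3.78125, 4.09375, 4.40625, 4.71875, 5.03125, 5.34375.
f(3.15625) ≈ 2.039, f(3.46875) ≈ 2.114, f(3.78125) ≈ 2.187, f(4.09375) ≈ 2.257, f(4.40625) ≈ 2.325, f(4.71875) ≈ 2.391, f(5.03125) ≈ 2.456, f(5.34375) ≈ 2.519.
Sum = Δs · [f(3.15625) + f(3.46875) + f(3.78125) + ...].
Sum ≈ 5.715.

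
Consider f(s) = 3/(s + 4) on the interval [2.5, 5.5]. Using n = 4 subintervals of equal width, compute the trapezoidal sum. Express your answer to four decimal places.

Δs = (5.5 − 2.5)/4 = 0.75.
f(2.5) = 6/13, f(3.25) = 12/29, f(4) = 0.375, f(4.75) = 12/35, f(5.5) = 6/19.
T_4 = (Δs/2)·[f(s_0) + 2f(s_1) + 2f(s_2) + 2f(s_3) + f(s_4)].
Sum ≈ 1.1402.

1.1402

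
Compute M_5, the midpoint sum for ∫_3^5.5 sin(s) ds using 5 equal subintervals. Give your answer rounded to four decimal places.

-1.7165

Δs = (5.5 − 3)/5 = 0.5.
Midpoints: 3.25, 3.75, 4.25, 4.75, 5.25.
f(3.25) ≈ -0.1082, f(3.75) ≈ -0.5716, f(4.25) ≈ -0.8950, f(4.75) ≈ -0.9993, f(5.25) ≈ -0.8589.
Sum = Δs · [f(3.25) + f(3.75) + f(4.25) + f(4.75) + f(5.25)].
Sum ≈ -1.7165.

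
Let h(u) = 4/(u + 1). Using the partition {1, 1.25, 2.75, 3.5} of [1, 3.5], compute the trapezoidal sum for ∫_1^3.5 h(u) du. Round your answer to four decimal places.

3.3389

Subinterval widths: 0.25, 1.5, 0.75.
h(1) = 2, h(1.25) = 16/9, h(2.75) = 16/15, h(3.5) = 8/9.
On each subinterval the trapezoid contributes (Δu_i/2)·[h(u_{i-1}) + h(u_i)].
Sum ≈ 3.3389.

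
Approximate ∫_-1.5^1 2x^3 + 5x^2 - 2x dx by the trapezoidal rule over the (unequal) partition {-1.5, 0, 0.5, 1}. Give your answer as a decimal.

7.125

Subinterval widths: 1.5, 0.5, 0.5.
f(-1.5) = 7.5, f(0) = 0, f(0.5) = 0.5, f(1) = 5.
On each subinterval the trapezoid contributes (Δx_i/2)·[f(x_{i-1}) + f(x_i)].
Sum = 7.125.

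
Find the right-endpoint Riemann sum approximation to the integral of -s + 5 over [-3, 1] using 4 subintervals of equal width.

22

Δs = (1 − (-3))/4 = 1.
Right endpoints: -2, -1, 0, 1.
f(-2) = 7, f(-1) = 6, f(0) = 5, f(1) = 4.
Sum = Δs · [f(-2) + f(-1) + f(0) + f(1)].
Sum = 22.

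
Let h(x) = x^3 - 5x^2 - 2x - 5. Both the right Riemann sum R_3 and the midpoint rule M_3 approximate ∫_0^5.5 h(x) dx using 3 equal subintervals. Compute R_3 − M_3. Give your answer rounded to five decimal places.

R_3 ≈ -92.4814815.
M_3 ≈ -111.2826968.
R_3 − M_3 ≈ 18.80122.

18.80122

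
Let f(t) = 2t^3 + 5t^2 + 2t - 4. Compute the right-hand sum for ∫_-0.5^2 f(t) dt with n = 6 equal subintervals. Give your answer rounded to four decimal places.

24.2810

Δt = (2 − (-0.5))/6 = 5/12.
Right endpoints: -1/12, 1/3, 0.75, 7/6, 19/12, 2.
f(-1/12) = -3571/864, f(1/3) = -73/27, f(0.75) = 1.15625, f(7/6) = 449/54, f(19/12) = 16969/864, f(2) = 36.
Sum = Δt · [f(-1/12) + f(1/3) + f(0.75) + ...].
Sum ≈ 24.2810.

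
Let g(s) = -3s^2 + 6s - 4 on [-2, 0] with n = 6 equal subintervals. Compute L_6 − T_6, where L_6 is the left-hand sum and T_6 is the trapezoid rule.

-4

L_6 ≈ -32.1111111.
T_6 ≈ -28.1111111.
L_6 − T_6 = -4.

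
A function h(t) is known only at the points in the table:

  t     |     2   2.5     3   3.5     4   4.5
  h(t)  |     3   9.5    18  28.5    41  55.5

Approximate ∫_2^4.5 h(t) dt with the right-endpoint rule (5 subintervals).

Δt = 0.5.
Sum = 0.5·[9.5 + 18 + 28.5 + 41 + 55.5] = 76.25.

76.25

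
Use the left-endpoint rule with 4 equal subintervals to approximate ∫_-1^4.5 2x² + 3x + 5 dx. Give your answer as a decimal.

83.4453125

Δx = (4.5 − (-1))/4 = 1.375.
Left endpoints: -1, 0.375, 1.75, 3.125.
f(-1) = 4, f(0.375) = 6.40625, f(1.75) = 16.375, f(3.125) = 33.90625.
Sum = Δx · [f(-1) + f(0.375) + f(1.75) + f(3.125)].
Sum = 83.4453125.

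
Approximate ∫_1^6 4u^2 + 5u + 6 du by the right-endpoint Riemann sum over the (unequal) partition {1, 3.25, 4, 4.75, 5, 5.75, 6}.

505.625

Subinterval widths: 2.25, 0.75, 0.75, 0.25, 0.75, 0.25.
Right endpoints: 3.25, 4, 4.75, 5, 5.75, 6.
f(3.25) = 64.5, f(4) = 90, f(4.75) = 120, f(5) = 131, f(5.75) = 167, f(6) = 180.
Sum = Σ Δu_i · f(u_i).
Sum = 505.625.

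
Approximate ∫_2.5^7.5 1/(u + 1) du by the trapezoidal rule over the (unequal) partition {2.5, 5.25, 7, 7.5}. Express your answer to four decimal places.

0.9229

Subinterval widths: 2.75, 1.75, 0.5.
f(2.5) = 2/7, f(5.25) = 0.16, f(7) = 0.125, f(7.5) = 2/17.
On each subinterval the trapezoid contributes (Δu_i/2)·[f(u_{i-1}) + f(u_i)].
Sum ≈ 0.9229.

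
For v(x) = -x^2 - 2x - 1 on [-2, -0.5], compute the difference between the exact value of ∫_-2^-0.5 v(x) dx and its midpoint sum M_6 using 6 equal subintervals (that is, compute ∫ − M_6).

Exact integral: ∫_-2^-0.5 v(x) dx = -0.375.
M_6 = -0.3671875.
Error = -0.375 − (-0.3671875) = -0.0078125.

-0.0078125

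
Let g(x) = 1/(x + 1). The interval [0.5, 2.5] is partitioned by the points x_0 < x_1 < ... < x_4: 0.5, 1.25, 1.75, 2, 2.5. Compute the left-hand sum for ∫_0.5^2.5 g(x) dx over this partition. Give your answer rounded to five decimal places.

Subinterval widths: 0.75, 0.5, 0.25, 0.5.
Left endpoints: 0.5, 1.25, 1.75, 2.
g(0.5) = 2/3, g(1.25) = 4/9, g(1.75) = 4/11, g(2) = 1/3.
Sum = Σ Δx_i · g(x_i).
Sum ≈ 0.97980.

0.97980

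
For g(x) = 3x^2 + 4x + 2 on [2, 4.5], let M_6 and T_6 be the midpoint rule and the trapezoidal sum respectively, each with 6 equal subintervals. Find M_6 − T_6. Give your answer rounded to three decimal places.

-0.326

M_6 ≈ 120.51649.
T_6 ≈ 120.84201.
M_6 − T_6 ≈ -0.326.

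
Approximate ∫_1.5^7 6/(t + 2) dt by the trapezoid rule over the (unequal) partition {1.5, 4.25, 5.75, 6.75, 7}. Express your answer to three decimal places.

5.877

Subinterval widths: 2.75, 1.5, 1, 0.25.
f(1.5) = 12/7, f(4.25) = 0.96, f(5.75) = 24/31, f(6.75) = 24/35, f(7) = 2/3.
On each subinterval the trapezoid contributes (Δt_i/2)·[f(t_{i-1}) + f(t_i)].
Sum ≈ 5.877.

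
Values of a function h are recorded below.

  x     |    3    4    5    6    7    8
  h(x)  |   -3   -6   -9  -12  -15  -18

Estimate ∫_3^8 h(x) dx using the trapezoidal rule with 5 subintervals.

Δx = 1.
T_5 = (1/2)·[(-3) + 2·(-6) + 2·(-9) + 2·(-12) + 2·(-15) + (-18)] = -52.5.

-52.5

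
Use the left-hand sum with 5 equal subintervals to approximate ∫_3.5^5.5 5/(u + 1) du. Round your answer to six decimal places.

1.908712

Δu = (5.5 − 3.5)/5 = 0.4.
Left endpoints: 3.5, 3.9, 4.3, 4.7, 5.1.
f(3.5) = 10/9, f(3.9) = 50/49, f(4.3) = 50/53, f(4.7) = 50/57, f(5.1) = 50/61.
Sum = Δu · [f(3.5) + f(3.9) + f(4.3) + f(4.7) + f(5.1)].
Sum ≈ 1.908712.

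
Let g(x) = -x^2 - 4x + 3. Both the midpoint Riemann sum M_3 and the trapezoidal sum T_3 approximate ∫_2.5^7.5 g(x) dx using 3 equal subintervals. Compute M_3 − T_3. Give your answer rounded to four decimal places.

3.4722

M_3 ≈ -219.259259.
T_3 ≈ -222.731481.
M_3 − T_3 ≈ 3.4722.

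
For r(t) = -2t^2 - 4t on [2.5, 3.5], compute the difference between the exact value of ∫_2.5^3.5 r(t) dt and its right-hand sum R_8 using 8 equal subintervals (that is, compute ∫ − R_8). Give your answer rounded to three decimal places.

1.005

Exact integral: ∫_2.5^3.5 r(t) dt ≈ -30.16667.
R_8 = -31.171875.
Error ≈ -30.16667 − (-31.171875) ≈ 1.005.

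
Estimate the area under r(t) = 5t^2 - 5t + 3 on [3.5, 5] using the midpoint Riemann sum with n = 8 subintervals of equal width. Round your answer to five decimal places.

109.47803

Δt = (5 − 3.5)/8 = 0.1875.
Midpoints: 3.59375, 3.78125, 3.96875, 4.15625, 4.34375, 4.53125, 4.71875, 4.90625.
r(3.59375) = 50797/1024, r(3.78125) = 56917/1024, r(3.96875) = 63397/1024, r(4.15625) = 70237/1024, r(4.34375) = 77437/1024, r(4.53125) = 84997/1024, r(4.71875) = 92917/1024, r(4.90625) = 101197/1024.
Sum = Δt · [r(3.59375) + r(3.78125) + r(3.96875) + ...].
Sum ≈ 109.47803.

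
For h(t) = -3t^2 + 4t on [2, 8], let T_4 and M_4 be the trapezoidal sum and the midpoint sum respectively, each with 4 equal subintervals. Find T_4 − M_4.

T_4 = -390.75.
M_4 = -380.625.
T_4 − M_4 = -10.125.

-10.125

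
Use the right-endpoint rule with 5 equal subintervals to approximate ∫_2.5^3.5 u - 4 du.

Δu = (3.5 − 2.5)/5 = 0.2.
Right endpoints: 2.7, 2.9, 3.1, 3.3, 3.5.
f(2.7) = -1.3, f(2.9) = -1.1, f(3.1) = -0.9, f(3.3) = -0.7, f(3.5) = -0.5.
Sum = Δu · [f(2.7) + f(2.9) + f(3.1) + f(3.3) + f(3.5)].
Sum = -0.9.

-0.9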